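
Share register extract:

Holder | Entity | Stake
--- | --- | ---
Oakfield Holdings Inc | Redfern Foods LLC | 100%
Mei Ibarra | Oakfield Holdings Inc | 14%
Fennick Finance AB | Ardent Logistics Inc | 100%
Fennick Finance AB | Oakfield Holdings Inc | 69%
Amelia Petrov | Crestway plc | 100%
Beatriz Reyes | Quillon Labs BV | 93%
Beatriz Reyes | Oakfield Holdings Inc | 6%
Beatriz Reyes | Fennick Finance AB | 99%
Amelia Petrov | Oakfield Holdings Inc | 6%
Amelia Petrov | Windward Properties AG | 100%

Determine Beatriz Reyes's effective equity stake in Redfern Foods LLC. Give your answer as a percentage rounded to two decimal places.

74.31%

Beatriz reaches Redfern along 2 paths.
Via Oakfield: 6% × 100% = 6%.
Via Fennick → Oakfield: 99% × 69% × 100% = 68.31%.
Total: 6% + 68.31% = 74.31%.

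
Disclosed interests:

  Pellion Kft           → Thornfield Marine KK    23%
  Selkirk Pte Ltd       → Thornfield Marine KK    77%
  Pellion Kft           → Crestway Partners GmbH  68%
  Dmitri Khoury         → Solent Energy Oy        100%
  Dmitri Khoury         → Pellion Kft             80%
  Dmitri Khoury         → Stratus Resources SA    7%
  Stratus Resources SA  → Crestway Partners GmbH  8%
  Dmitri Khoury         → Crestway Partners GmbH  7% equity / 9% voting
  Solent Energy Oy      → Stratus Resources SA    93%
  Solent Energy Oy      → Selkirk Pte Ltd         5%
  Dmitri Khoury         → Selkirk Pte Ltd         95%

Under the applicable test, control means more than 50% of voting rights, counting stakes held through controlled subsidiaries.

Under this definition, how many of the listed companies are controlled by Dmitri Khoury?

6

Dmitri holds 100% of Solent, so Dmitri controls Solent.
Dmitri and Solent together hold 7% + 93% = 100% of Stratus, so Dmitri controls Stratus.
Dmitri holds 80% of Pellion, so Dmitri controls Pellion.
Dmitri and Solent together hold 95% + 5% = 100% of Selkirk, so Dmitri controls Selkirk.
Stratus and Pellion and Dmitri together hold 8% + 68% + 9% = 85% of Crestway, so Dmitri controls Crestway.
Selkirk and Pellion together hold 77% + 23% = 100% of Thornfield, so Dmitri controls Thornfield.
Dmitri controls 6 companies.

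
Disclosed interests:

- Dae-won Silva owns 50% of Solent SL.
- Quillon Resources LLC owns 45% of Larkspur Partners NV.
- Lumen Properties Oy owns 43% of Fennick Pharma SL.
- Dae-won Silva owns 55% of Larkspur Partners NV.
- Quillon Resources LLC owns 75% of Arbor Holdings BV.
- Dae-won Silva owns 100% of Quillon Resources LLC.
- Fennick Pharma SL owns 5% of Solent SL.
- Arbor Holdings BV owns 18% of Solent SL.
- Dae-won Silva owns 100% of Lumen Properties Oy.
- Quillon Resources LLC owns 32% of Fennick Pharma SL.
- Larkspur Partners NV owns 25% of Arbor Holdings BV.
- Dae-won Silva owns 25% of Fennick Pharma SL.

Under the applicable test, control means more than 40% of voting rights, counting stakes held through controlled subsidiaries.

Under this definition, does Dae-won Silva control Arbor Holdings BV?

Yes

Dae-won holds 100% of Quillon, so Dae-won controls Quillon.
Quillon and Dae-won together hold 45% + 55% = 100% of Larkspur, so Dae-won controls Larkspur.
Larkspur and Quillon together hold 25% + 75% = 100% of Arbor, so Dae-won controls Arbor.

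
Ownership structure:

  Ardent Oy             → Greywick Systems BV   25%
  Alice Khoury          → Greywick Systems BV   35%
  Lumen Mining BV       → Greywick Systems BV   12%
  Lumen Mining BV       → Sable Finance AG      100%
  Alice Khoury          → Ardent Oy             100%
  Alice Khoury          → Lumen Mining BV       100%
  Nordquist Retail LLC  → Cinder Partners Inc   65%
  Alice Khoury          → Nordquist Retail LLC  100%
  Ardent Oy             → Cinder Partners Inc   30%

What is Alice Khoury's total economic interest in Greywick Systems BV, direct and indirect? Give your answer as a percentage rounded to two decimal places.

Alice reaches Greywick along 3 paths.
Via Ardent: 100% × 25% = 25%.
Direct stake: 35% = 35%.
Via Lumen: 100% × 12% = 12%.
Total: 25% + 35% + 12% = 72%.
Rounded: 72.00%.

72.00%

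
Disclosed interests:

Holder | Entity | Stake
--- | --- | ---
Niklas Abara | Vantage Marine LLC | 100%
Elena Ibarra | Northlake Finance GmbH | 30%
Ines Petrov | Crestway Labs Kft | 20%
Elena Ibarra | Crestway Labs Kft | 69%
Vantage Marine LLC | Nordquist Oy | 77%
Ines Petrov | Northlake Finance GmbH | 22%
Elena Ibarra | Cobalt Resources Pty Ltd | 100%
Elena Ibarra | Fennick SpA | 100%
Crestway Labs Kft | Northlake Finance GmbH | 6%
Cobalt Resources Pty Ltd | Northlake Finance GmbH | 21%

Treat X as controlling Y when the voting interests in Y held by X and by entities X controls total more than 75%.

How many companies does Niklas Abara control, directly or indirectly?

Niklas holds 100% of Vantage, so Niklas controls Vantage.
Vantage holds 77% of Nordquist, so Niklas controls Nordquist.
No other company's threshold is met.
Niklas controls 2 companies.

2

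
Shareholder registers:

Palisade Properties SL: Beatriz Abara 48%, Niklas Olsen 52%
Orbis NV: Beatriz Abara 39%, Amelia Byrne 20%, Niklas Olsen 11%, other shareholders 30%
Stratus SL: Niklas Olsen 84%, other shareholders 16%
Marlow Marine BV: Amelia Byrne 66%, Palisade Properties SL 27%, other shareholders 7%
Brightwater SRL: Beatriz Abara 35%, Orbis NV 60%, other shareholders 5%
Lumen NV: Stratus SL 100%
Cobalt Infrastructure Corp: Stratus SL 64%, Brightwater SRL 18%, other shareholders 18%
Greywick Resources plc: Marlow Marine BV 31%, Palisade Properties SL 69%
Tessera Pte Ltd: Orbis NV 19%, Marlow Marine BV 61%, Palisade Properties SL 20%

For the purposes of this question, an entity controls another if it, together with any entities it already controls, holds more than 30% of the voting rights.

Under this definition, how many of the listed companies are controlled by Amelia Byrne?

Amelia holds 66% of Marlow, so Amelia controls Marlow.
Marlow holds 31% of Greywick, so Amelia controls Greywick.
Marlow holds 61% of Tessera, so Amelia controls Tessera.
No other company's threshold is met.
Amelia controls 3 companies.

3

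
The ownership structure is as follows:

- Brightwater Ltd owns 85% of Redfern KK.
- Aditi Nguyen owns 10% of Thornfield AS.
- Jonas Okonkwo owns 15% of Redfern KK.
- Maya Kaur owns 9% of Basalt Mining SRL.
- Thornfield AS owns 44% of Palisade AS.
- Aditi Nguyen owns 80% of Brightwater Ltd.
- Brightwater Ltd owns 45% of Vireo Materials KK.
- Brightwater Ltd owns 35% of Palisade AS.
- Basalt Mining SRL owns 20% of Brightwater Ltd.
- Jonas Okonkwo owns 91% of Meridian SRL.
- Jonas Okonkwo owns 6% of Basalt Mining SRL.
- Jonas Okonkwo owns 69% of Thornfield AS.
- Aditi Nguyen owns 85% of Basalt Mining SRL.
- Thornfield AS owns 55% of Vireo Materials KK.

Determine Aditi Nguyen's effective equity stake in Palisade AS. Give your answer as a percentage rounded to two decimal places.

Aditi reaches Palisade along 3 paths.
Via Thornfield: 10% × 44% = 4.4%.
Via Basalt → Brightwater: 85% × 20% × 35% = 5.95%.
Via Brightwater: 80% × 35% = 28%.
Total: 4.4% + 5.95% + 28% = 38.35%.

38.35%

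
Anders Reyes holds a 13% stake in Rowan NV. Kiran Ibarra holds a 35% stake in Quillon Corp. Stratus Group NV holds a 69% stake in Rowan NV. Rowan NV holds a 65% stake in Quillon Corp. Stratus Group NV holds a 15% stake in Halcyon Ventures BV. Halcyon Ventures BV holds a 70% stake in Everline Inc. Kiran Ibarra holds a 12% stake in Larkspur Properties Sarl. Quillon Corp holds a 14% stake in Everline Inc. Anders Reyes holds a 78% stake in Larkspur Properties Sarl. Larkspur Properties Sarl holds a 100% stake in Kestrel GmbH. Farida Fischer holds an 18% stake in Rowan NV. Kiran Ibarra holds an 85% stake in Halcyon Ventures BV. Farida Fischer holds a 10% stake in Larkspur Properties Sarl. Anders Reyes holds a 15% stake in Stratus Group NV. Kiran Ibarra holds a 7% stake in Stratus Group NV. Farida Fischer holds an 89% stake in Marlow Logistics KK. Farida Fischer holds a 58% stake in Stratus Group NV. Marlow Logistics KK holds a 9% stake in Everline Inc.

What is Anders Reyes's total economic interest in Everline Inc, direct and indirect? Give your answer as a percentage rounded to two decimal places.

3.70%

Anders reaches Everline along 3 paths.
Via Stratus → Halcyon: 15% × 15% × 70% = 1.575%.
Via Rowan → Quillon: 13% × 65% × 14% = 1.183%.
Via Stratus → Rowan → Quillon: 15% × 69% × 65% × 14% = 0.94185%.
Total: 1.575% + 1.183% + 0.94185% = 3.69985%.
Rounded: 3.70%.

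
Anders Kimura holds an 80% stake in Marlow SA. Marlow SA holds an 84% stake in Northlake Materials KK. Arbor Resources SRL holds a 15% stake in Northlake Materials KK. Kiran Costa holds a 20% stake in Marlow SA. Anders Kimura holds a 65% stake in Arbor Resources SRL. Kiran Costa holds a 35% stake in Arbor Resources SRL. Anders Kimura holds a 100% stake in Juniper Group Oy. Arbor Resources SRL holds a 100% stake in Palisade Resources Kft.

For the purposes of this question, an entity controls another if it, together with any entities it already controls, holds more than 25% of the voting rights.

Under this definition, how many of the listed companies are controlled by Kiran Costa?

2

Kiran holds 35% of Arbor, so Kiran controls Arbor.
Arbor holds 100% of Palisade, so Kiran controls Palisade.
No other company's threshold is met.
Kiran controls 2 companies.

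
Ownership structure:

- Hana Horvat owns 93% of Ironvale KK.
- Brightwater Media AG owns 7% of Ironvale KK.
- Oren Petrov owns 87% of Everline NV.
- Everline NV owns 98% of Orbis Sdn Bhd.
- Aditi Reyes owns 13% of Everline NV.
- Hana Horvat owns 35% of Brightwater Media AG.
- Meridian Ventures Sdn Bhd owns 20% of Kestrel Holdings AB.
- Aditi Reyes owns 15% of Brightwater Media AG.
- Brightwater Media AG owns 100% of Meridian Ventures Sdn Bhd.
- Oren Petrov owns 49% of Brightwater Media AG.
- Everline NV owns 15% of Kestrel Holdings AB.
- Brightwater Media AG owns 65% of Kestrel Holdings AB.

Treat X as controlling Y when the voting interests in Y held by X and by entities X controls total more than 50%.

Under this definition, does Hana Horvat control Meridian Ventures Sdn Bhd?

No

Hana holds 93% of Ironvale, so Hana controls Ironvale.
Neither Hana nor any entity Hana controls holds any voting interest in Meridian.
So Hana does not control Meridian.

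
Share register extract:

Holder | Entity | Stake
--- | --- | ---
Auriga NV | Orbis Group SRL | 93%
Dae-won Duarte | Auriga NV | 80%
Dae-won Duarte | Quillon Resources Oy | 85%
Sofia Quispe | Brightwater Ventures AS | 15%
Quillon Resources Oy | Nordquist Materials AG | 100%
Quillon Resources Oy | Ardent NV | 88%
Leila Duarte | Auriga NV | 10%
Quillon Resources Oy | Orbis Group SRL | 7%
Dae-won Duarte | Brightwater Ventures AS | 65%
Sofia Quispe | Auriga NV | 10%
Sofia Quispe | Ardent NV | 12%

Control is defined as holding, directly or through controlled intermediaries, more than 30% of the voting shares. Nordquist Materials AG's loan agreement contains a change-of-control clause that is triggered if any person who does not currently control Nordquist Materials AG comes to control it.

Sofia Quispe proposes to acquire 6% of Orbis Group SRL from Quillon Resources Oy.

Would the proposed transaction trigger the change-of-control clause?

No

The purchase adds only to Sofia's holdings (Quillon's stake shrinks), so Sofia is the only person who could newly come to control Nordquist.
Sofia's largest direct stake is 15% in Brightwater, which does not meet the threshold, so Sofia controls no company.
Neither Sofia nor any entity Sofia controls holds any voting interest in Nordquist.
So before the transaction, Sofia does not control Nordquist.
After the purchase, Sofia holds 6% of Orbis directly, and Quillon's stake falls to 1%.
Sofia's side now holds 6% of Orbis, not > 30%, so Sofia still does not control Orbis.
After the transaction, neither Sofia nor any entity Sofia controls holds a voting interest in Nordquist, so Sofia still does not control it.
No new person acquires control, so the clause is not triggered.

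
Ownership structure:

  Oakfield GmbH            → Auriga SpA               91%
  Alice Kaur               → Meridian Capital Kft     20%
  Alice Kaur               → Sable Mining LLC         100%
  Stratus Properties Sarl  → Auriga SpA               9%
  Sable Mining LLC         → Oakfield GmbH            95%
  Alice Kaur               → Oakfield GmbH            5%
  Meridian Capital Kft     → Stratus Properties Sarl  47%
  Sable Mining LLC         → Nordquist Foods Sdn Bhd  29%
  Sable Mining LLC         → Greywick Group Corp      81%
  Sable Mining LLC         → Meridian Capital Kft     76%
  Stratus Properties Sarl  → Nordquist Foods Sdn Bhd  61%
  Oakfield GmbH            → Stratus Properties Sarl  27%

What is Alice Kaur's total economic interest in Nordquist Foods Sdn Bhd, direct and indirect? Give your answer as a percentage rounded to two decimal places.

Alice reaches Nordquist along 5 paths.
Via Meridian → Stratus: 20% × 47% × 61% = 5.734%.
Via Sable → Meridian → Stratus: 100% × 76% × 47% × 61% = 21.7892%.
Via Oakfield → Stratus: 5% × 27% × 61% = 0.8235%.
Via Sable → Oakfield → Stratus: 100% × 95% × 27% × 61% = 15.6465%.
Via Sable: 100% × 29% = 29%.
Total: 5.734% + 21.7892% + 0.8235% + 15.6465% + 29% = 72.9932%.
Rounded: 72.99%.

72.99%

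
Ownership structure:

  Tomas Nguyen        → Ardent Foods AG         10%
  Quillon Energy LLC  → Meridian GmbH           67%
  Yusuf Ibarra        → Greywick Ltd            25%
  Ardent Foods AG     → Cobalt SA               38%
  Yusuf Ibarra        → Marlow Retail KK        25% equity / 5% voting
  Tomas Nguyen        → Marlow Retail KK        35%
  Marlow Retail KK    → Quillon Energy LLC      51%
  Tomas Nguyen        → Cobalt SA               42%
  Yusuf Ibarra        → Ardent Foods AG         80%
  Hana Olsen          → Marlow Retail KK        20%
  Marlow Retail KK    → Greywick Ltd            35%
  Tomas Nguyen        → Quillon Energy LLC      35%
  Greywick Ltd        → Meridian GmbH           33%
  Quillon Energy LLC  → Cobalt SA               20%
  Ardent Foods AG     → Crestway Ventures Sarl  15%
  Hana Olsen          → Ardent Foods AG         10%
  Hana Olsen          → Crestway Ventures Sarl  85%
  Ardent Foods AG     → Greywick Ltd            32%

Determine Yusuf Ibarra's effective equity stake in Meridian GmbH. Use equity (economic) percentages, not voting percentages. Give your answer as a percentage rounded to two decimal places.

28.13%

Yusuf reaches Meridian along 4 paths.
Via Ardent → Greywick: 80% × 32% × 33% = 8.448%.
Via Marlow → Greywick: 25% × 35% × 33% = 2.8875%.
Via Greywick: 25% × 33% = 8.25%.
Via Marlow → Quillon: 25% × 51% × 67% = 8.5425%.
Total: 8.448% + 2.8875% + 8.25% + 8.5425% = 28.128%.
Rounded: 28.13%.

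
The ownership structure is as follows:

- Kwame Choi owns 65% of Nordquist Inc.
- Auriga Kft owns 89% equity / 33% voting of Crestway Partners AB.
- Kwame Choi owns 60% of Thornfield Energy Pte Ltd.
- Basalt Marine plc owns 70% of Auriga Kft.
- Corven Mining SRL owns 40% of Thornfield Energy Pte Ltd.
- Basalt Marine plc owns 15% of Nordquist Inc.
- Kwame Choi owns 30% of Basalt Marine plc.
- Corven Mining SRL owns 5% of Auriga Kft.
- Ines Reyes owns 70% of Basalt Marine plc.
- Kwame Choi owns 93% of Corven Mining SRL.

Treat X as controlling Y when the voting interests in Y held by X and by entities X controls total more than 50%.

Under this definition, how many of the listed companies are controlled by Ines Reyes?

Ines holds 70% of Basalt, so Ines controls Basalt.
Basalt holds 70% of Auriga, so Ines controls Auriga.
No other company's threshold is met.
Ines controls 2 companies.

2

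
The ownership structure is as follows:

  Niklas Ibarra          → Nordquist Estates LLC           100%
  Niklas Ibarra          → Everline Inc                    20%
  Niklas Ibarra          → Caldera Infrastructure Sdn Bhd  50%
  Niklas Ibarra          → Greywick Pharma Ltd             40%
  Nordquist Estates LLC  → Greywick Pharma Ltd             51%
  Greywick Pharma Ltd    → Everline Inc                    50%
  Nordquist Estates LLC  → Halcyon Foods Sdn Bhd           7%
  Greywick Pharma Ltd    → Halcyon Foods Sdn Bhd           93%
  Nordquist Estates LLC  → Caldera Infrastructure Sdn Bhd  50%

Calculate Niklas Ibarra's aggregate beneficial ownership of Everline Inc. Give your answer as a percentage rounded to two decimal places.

65.50%

Niklas reaches Everline along 3 paths.
Via Nordquist → Greywick: 100% × 51% × 50% = 25.5%.
Via Greywick: 40% × 50% = 20%.
Direct stake: 20% = 20%.
Total: 25.5% + 20% + 20% = 65.5%.
Rounded: 65.50%.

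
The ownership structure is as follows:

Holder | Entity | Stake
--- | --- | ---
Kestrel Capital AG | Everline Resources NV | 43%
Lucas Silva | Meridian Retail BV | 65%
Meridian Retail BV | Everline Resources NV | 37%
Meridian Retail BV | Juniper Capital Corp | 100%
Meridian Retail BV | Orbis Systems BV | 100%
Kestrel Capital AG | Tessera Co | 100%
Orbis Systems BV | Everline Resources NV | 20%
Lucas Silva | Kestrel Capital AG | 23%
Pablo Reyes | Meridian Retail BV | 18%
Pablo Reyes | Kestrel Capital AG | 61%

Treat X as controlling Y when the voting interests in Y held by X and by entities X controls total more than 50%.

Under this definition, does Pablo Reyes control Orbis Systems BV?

Pablo holds 61% of Kestrel, so Pablo controls Kestrel.
Kestrel holds 100% of Tessera, so Pablo controls Tessera.
Neither Pablo nor any entity Pablo controls holds any voting interest in Orbis.
So Pablo does not control Orbis.

No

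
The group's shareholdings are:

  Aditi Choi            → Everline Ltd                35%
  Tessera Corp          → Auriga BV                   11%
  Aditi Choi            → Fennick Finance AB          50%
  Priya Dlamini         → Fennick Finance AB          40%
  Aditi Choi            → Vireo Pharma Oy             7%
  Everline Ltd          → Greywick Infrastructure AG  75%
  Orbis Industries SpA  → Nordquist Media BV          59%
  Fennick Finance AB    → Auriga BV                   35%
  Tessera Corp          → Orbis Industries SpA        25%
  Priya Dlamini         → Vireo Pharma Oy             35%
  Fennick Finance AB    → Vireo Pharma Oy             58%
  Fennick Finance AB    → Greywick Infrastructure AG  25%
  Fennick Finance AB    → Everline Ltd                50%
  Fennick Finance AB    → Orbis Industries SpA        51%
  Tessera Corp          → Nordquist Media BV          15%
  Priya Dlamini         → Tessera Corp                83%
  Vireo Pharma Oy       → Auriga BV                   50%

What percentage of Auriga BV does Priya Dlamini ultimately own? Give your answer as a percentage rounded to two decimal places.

Priya reaches Auriga along 4 paths.
Via Fennick: 40% × 35% = 14%.
Via Tessera: 83% × 11% = 9.13%.
Via Vireo: 35% × 50% = 17.5%.
Via Fennick → Vireo: 40% × 58% × 50% = 11.6%.
Total: 14% + 9.13% + 17.5% + 11.6% = 52.23%.

52.23%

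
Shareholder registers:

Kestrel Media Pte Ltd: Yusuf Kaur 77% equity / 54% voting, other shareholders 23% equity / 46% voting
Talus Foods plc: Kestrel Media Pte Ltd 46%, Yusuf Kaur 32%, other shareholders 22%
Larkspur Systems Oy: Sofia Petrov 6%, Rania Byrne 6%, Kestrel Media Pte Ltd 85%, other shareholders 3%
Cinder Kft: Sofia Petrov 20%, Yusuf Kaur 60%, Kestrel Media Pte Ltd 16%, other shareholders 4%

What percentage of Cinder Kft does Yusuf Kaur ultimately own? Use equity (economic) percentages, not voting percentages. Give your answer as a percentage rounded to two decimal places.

72.32%

Yusuf reaches Cinder along 2 paths.
Direct stake: 60% = 60%.
Via Kestrel: 77% × 16% = 12.32%.
Total: 60% + 12.32% = 72.32%.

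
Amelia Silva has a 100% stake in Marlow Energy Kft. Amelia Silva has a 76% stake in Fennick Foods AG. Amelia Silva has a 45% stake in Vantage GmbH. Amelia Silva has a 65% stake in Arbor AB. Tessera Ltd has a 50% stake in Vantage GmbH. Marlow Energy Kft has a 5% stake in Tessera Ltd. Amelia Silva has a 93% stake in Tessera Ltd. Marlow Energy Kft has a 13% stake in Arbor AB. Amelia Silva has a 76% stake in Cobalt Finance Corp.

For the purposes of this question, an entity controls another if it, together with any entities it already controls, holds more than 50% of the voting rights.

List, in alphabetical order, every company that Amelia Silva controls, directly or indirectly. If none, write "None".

Amelia holds 100% of Marlow, so Amelia controls Marlow.
Amelia holds 76% of Cobalt, so Amelia controls Cobalt.
Amelia and Marlow together hold 93% + 5% = 98% of Tessera, so Amelia controls Tessera.
Marlow and Amelia together hold 13% + 65% = 78% of Arbor, so Amelia controls Arbor.
Amelia holds 76% of Fennick, so Amelia controls Fennick.
Tessera and Amelia together hold 50% + 45% = 95% of Vantage, so Amelia controls Vantage.

Arbor AB, Cobalt Finance Corp, Fennick Foods AG, Marlow Energy Kft, Tessera Ltd, Vantage GmbH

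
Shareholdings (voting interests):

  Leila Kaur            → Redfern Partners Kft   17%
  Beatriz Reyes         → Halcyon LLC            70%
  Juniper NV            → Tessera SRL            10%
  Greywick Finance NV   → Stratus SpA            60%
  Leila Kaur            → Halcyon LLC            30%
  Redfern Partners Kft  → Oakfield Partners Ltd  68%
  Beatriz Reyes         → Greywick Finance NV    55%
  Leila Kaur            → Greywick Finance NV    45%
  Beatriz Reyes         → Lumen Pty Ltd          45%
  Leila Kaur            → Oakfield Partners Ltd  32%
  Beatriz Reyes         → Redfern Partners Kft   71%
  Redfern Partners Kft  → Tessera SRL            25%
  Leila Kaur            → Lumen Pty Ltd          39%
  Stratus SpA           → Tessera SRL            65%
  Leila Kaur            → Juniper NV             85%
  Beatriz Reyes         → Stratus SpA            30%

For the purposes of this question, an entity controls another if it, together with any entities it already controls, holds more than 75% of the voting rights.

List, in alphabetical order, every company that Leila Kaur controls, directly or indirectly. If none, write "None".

Leila holds 85% of Juniper, so Leila controls Juniper.
No other company's threshold is met.

Juniper NV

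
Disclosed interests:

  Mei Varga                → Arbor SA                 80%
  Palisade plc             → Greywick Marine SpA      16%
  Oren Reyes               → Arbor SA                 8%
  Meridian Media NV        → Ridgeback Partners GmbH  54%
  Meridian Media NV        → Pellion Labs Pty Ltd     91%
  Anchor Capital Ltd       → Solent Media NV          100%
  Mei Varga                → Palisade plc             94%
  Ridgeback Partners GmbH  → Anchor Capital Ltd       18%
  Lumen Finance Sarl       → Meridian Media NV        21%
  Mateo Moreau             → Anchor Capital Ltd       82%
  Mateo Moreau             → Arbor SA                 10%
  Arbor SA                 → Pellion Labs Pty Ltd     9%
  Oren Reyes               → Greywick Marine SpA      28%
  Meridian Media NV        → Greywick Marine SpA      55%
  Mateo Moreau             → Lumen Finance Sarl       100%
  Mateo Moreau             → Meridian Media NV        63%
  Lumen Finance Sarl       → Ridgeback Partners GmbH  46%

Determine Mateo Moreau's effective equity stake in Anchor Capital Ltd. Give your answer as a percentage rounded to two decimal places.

Mateo reaches Anchor along 4 paths.
Direct stake: 82% = 82%.
Via Lumen → Ridgeback: 100% × 46% × 18% = 8.28%.
Via Meridian → Ridgeback: 63% × 54% × 18% = 6.1236%.
Via Lumen → Meridian → Ridgeback: 100% × 21% × 54% × 18% = 2.0412%.
Total: 82% + 8.28% + 6.1236% + 2.0412% = 98.4448%.
Rounded: 98.44%.

98.44%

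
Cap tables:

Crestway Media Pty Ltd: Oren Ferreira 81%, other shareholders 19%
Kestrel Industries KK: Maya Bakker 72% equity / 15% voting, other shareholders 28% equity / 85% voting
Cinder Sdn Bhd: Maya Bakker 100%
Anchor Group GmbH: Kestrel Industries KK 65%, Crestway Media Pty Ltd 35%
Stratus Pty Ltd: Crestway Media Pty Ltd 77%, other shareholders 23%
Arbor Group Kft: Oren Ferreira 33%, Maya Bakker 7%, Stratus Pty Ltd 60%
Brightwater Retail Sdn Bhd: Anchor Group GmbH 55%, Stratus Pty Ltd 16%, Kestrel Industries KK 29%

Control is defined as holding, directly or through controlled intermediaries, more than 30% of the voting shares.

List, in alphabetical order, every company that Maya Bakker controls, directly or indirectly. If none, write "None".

Maya holds 100% of Cinder, so Maya controls Cinder.
No other company's threshold is met.

Cinder Sdn Bhd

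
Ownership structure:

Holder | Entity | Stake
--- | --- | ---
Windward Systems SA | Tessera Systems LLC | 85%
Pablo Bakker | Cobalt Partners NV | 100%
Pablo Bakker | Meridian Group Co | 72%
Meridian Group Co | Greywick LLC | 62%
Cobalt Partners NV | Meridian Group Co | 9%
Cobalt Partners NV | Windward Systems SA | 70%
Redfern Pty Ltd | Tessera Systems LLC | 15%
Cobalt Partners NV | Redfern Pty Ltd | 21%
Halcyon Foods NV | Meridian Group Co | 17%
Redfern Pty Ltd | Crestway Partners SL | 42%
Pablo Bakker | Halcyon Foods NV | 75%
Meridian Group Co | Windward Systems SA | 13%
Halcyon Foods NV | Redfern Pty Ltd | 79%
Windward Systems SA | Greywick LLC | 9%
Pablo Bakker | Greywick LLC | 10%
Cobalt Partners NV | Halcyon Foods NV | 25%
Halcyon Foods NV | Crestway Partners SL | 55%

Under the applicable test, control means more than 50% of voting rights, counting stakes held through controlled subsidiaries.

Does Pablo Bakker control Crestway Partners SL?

Pablo holds 100% of Cobalt, so Pablo controls Cobalt.
Pablo and Cobalt together hold 75% + 25% = 100% of Halcyon, so Pablo controls Halcyon.
Halcyon and Cobalt together hold 79% + 21% = 100% of Redfern, so Pablo controls Redfern.
Redfern and Halcyon together hold 42% + 55% = 97% of Crestway, so Pablo controls Crestway.

Yes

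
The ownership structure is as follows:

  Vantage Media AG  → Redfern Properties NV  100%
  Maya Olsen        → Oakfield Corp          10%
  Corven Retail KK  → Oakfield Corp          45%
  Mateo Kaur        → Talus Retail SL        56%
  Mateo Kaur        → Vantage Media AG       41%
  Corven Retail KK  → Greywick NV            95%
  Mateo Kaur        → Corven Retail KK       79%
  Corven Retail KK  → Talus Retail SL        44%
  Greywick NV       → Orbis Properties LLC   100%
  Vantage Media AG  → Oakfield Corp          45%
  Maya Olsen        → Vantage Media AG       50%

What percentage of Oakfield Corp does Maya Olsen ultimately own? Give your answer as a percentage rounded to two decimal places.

Maya reaches Oakfield along 2 paths.
Direct stake: 10% = 10%.
Via Vantage: 50% × 45% = 22.5%.
Total: 10% + 22.5% = 32.5%.
Rounded: 32.50%.

32.50%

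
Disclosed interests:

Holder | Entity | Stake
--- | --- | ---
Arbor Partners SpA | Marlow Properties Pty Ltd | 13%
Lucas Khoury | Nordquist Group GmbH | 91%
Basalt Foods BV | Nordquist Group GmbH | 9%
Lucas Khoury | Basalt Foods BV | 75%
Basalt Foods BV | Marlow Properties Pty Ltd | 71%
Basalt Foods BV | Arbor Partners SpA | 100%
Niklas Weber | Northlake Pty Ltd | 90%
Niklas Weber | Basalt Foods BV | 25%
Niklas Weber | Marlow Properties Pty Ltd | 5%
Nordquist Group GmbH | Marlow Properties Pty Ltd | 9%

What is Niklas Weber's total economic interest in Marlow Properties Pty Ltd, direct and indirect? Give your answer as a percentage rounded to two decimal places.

Niklas reaches Marlow along 4 paths.
Via Basalt → Nordquist: 25% × 9% × 9% = 0.2025%.
Via Basalt: 25% × 71% = 17.75%.
Via Basalt → Arbor: 25% × 100% × 13% = 3.25%.
Direct stake: 5% = 5%.
Total: 0.2025% + 17.75% + 3.25% + 5% = 26.2025%.
Rounded: 26.20%.

26.20%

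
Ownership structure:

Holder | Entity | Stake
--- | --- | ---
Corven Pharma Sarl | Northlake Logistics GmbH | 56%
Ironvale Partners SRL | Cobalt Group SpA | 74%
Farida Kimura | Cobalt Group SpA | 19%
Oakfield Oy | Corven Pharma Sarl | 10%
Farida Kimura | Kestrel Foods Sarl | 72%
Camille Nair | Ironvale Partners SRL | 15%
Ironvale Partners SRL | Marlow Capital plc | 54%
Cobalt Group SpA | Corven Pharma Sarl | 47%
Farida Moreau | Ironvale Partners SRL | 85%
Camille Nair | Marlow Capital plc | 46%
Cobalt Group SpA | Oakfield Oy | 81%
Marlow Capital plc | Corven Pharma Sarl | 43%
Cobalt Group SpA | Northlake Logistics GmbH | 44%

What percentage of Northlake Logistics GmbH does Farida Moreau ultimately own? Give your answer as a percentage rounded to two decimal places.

58.14%

Farida Moreau reaches Northlake along 4 paths.
Via Ironvale → Cobalt → Oakfield → Corven: 85% × 74% × 81% × 10% × 56% = 2.853144%.
Via Ironvale → Marlow → Corven: 85% × 54% × 43% × 56% = 11.05272%.
Via Ironvale → Cobalt → Corven: 85% × 74% × 47% × 56% = 16.55528%.
Via Ironvale → Cobalt: 85% × 74% × 44% = 27.676%.
Total: 2.853144% + 11.05272% + 16.55528% + 27.676% = 58.137144%.
Rounded: 58.14%.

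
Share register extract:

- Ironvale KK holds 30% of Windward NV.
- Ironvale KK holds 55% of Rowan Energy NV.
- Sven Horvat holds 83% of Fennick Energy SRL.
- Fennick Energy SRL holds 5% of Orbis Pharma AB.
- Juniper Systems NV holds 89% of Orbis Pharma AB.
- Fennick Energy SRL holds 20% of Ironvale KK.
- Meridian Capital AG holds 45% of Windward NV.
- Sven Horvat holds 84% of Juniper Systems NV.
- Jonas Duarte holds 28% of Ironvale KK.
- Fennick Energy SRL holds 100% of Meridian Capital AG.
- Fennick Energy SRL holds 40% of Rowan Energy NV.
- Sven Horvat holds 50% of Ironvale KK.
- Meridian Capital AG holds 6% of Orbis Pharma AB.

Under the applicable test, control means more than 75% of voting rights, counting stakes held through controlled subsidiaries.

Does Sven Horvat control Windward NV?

No

Sven holds 83% of Fennick, so Sven controls Fennick.
Sven holds 84% of Juniper, so Sven controls Juniper.
Fennick holds 100% of Meridian, so Sven controls Meridian.
Juniper and Fennick and Meridian together hold 89% + 5% + 6% = 100% of Orbis, so Sven controls Orbis.
In Windward, Sven's side holds only 45%, not > 75%.
So Sven does not control Windward.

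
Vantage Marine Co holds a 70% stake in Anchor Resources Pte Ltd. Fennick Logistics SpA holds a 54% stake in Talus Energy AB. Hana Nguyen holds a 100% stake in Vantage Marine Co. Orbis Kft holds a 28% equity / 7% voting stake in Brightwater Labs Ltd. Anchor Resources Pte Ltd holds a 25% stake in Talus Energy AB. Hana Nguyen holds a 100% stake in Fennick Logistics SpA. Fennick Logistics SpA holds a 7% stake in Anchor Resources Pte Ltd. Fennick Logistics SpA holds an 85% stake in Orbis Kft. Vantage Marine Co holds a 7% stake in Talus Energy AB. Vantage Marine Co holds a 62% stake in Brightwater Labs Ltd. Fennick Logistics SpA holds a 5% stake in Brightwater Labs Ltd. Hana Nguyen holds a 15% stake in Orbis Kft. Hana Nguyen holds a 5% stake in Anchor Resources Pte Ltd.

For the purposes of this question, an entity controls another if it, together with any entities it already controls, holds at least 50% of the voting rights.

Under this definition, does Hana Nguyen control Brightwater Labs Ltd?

Yes

Hana holds 100% of Vantage, so Hana controls Vantage.
Hana holds 100% of Fennick, so Hana controls Fennick.
Hana and Fennick together hold 15% + 85% = 100% of Orbis, so Hana controls Orbis.
Fennick and Orbis and Vantage together hold 5% + 7% + 62% = 74% of Brightwater, so Hana controls Brightwater.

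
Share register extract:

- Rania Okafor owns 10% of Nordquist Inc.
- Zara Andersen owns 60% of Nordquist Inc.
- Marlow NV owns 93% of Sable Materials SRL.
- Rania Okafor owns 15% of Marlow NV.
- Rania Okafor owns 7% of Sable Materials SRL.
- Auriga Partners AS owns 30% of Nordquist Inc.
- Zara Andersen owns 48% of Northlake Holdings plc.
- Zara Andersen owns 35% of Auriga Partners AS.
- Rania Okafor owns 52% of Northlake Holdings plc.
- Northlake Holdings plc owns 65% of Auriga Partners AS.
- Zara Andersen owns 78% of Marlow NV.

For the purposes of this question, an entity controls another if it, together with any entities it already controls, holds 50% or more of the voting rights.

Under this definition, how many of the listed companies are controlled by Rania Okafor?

Rania holds 52% of Northlake, so Rania controls Northlake.
Northlake holds 65% of Auriga, so Rania controls Auriga.
No other company's threshold is met.
Rania controls 2 companies.

2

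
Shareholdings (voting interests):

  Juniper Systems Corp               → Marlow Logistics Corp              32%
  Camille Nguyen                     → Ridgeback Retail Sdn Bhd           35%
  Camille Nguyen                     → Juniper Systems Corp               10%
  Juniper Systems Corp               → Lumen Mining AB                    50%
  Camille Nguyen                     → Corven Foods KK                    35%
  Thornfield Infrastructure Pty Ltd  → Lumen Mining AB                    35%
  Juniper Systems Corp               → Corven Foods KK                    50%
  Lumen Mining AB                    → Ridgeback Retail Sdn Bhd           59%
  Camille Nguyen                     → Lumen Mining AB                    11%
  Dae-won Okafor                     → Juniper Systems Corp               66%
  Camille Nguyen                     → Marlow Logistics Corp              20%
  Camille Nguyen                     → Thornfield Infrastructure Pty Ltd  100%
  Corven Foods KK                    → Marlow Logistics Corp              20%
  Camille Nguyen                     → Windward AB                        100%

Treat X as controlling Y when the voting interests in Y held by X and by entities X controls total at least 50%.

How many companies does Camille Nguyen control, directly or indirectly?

2

Camille holds 100% of Thornfield, so Camille controls Thornfield.
Camille holds 100% of Windward, so Camille controls Windward.
No other company's threshold is met.
Camille controls 2 companies.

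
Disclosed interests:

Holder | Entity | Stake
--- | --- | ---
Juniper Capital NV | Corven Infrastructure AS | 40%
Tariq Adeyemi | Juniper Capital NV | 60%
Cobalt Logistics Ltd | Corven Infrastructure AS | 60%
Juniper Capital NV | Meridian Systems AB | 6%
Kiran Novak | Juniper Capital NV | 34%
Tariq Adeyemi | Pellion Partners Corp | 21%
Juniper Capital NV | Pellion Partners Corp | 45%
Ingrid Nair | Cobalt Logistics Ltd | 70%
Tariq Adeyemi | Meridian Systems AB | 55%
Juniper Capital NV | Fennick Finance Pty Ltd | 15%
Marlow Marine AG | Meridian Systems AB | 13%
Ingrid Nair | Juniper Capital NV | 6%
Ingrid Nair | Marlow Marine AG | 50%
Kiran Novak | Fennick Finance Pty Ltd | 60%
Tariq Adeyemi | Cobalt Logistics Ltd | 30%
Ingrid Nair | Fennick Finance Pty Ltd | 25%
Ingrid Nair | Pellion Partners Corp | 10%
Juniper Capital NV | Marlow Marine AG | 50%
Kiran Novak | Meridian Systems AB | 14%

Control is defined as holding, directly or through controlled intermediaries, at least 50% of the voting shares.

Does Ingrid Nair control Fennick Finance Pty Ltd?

Ingrid holds 70% of Cobalt, so Ingrid controls Cobalt.
Cobalt holds 60% of Corven, so Ingrid controls Corven.
Ingrid holds 50% of Marlow, so Ingrid controls Marlow.
In Fennick, Ingrid's side holds only 25%, not ≥ 50%.
So Ingrid does not control Fennick.

No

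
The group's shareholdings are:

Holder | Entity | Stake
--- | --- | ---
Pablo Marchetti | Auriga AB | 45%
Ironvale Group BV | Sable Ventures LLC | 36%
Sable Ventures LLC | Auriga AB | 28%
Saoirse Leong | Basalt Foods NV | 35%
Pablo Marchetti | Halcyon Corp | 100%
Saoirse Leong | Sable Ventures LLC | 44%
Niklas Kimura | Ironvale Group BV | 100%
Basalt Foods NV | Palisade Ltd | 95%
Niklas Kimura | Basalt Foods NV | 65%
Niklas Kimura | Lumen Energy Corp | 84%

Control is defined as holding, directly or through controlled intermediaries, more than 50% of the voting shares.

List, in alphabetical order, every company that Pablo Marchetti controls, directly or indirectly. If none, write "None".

Halcyon Corp

Pablo holds 100% of Halcyon, so Pablo controls Halcyon.
No other company's threshold is met.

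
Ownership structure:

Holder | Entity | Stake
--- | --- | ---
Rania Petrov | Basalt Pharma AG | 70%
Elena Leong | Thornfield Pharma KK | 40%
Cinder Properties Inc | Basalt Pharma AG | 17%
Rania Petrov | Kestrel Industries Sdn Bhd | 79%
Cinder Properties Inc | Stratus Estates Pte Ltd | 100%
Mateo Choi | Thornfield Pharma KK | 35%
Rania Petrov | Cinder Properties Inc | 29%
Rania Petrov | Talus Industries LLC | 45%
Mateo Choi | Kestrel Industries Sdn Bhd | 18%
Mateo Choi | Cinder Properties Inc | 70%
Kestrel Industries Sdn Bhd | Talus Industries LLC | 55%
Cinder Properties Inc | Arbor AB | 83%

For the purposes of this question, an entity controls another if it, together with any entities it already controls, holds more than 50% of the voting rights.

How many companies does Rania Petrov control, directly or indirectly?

Rania holds 79% of Kestrel, so Rania controls Kestrel.
Rania holds 70% of Basalt, so Rania controls Basalt.
Rania and Kestrel together hold 45% + 55% = 100% of Talus, so Rania controls Talus.
No other company's threshold is met.
Rania controls 3 companies.

3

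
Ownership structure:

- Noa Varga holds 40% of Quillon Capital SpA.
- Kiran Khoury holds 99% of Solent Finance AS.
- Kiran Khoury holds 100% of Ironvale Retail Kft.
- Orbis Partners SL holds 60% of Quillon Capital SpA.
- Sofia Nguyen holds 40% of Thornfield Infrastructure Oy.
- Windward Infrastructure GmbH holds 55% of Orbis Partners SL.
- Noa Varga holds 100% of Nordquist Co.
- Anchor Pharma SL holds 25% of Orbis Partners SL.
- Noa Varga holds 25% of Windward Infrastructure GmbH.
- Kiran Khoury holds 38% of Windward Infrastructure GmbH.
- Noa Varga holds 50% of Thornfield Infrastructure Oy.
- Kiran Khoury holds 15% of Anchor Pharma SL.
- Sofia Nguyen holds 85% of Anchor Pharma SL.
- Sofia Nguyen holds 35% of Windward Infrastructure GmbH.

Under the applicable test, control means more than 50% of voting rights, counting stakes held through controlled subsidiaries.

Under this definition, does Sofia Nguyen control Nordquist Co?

Sofia holds 85% of Anchor, so Sofia controls Anchor.
Neither Sofia nor any entity Sofia controls holds any voting interest in Nordquist.
So Sofia does not control Nordquist.

No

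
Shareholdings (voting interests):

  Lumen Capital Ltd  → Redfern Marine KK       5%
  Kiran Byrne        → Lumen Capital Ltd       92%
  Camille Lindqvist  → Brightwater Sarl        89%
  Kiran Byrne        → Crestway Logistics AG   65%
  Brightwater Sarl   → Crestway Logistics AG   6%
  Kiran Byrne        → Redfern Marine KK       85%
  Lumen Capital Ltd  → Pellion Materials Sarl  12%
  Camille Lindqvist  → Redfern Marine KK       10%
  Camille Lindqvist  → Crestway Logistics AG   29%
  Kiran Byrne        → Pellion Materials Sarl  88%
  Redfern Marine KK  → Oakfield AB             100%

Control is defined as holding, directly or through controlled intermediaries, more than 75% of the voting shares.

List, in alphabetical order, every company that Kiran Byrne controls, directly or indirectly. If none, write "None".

Kiran holds 92% of Lumen, so Kiran controls Lumen.
Lumen and Kiran together hold 5% + 85% = 90% of Redfern, so Kiran controls Redfern.
Kiran and Lumen together hold 88% + 12% = 100% of Pellion, so Kiran controls Pellion.
Redfern holds 100% of Oakfield, so Kiran controls Oakfield.
No other company's threshold is met.

Lumen Capital Ltd, Oakfield AB, Pellion Materials Sarl, Redfern Marine KK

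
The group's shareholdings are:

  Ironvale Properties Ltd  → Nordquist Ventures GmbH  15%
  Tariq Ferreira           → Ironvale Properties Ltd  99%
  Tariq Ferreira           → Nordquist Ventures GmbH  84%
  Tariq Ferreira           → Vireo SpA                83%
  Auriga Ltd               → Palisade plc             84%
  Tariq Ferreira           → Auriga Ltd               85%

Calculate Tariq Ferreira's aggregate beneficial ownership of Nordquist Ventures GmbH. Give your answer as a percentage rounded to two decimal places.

Tariq reaches Nordquist along 2 paths.
Via Ironvale: 99% × 15% = 14.85%.
Direct stake: 84% = 84%.
Total: 14.85% + 84% = 98.85%.

98.85%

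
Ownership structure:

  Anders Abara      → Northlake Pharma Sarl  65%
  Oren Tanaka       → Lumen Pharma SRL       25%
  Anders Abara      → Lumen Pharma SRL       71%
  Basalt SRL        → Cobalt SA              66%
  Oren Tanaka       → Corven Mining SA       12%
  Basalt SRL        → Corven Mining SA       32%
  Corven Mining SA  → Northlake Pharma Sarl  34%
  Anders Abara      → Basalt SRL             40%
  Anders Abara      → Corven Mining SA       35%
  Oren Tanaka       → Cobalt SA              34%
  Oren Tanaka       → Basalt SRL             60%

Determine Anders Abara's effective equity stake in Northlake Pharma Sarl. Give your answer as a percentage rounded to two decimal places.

Anders reaches Northlake along 3 paths.
Direct stake: 65% = 65%.
Via Corven: 35% × 34% = 11.9%.
Via Basalt → Corven: 40% × 32% × 34% = 4.352%.
Total: 65% + 11.9% + 4.352% = 81.252%.
Rounded: 81.25%.

81.25%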